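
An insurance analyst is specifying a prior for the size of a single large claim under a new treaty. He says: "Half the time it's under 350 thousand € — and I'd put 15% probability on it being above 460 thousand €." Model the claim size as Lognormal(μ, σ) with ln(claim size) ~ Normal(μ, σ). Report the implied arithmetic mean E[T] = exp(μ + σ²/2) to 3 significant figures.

If T ~ Lognormal(μ,σ) then ln T ~ Normal(μ,σ), so the p-quantile of ln T is μ + z_p·σ.
ln(350) = 5.858 and ln(460) = 6.131; z_{0.5} = 0, z_{0.85} = 1.036.
σ = (6.131 − 5.858)/(1.036 − (0)) = 0.264.
μ = 5.858 − (0)·0.264 = 5.858.
E[T] = exp(μ + σ²/2) = exp(5.858 + 0.0348) = 362 thousand €.

E[T] ≈ 362 thousand €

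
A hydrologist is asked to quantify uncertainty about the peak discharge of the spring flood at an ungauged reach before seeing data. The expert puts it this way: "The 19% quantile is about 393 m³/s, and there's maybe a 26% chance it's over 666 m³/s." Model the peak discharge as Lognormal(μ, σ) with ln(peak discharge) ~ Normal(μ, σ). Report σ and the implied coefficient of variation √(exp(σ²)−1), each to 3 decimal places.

σ ≈ 0.347, CV ≈ 0.357

If T ~ Lognormal(μ,σ) then ln T ~ Normal(μ,σ), so the p-quantile of ln T is μ + z_p·σ.
ln(393) = 5.974 and ln(666) = 6.501; z_{0.19} = -0.8779, z_{0.74} = 0.6433.
σ = (6.501 − 5.974)/(0.6433 − (-0.8779)) = 0.347.
μ = 5.974 − (-0.8779)·0.347 = 6.278.
CV = √(exp(σ²)−1) = √(exp(0.1202)−1) = 0.357.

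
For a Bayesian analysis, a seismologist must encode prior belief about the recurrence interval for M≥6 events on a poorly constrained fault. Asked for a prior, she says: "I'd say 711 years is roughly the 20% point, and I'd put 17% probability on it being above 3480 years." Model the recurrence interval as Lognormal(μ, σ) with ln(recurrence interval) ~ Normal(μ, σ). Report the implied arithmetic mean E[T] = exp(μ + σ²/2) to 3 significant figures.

E[T] ≈ 2210 years

If T ~ Lognormal(μ,σ) then ln T ~ Normal(μ,σ), so the p-quantile of ln T is μ + z_p·σ.
ln(711) = 6.567 and ln(3480) = 8.155; z_{0.2} = -0.8416, z_{0.83} = 0.9542.
σ = (8.155 − 6.567)/(0.9542 − (-0.8416)) = 0.884.
μ = 6.567 − (-0.8416)·0.884 = 7.311.
E[T] = exp(μ + σ²/2) = exp(7.311 + 0.3910) = 2210 years.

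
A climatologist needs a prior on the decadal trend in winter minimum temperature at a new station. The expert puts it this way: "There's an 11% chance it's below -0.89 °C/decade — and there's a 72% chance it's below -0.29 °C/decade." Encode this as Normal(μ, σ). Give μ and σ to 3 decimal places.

For Normal(μ,σ), the p-quantile is μ + z_p·σ. Here z_{0.11} = -1.227, z_{0.72} = 0.5828.
So -0.89 = μ − 1.227σ and -0.29 = μ + 0.5828σ.
Subtracting: σ = (-0.29 − -0.89)/(0.5828 − (-1.227)) = 0.332.
Then μ = -0.89 − (-1.227)·0.332 = -0.483.

μ = -0.483, σ = 0.332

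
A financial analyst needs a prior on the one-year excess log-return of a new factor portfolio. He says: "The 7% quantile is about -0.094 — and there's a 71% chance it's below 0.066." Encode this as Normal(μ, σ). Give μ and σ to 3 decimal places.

The p-quantile of Normal(μ,σ) is μ + z_p·σ, with z_{0.07} = -1.476 and z_{0.71} = 0.5534.
Eliminate σ: μ = (z₂·x₁ − z₁·x₂)/(z₂ − z₁) = (0.5534·-0.094 − (-1.476)·0.066)/2.029 = 0.022.
Then σ = (x₂ − x₁)/(z₂ − z₁) = (0.066 − -0.094)/2.029 = 0.079.

μ = 0.022, σ = 0.079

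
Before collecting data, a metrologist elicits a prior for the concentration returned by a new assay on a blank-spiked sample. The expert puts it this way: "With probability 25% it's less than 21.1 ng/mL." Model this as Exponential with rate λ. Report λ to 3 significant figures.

λ ≈ 0.0136

P(T < 21.1) = 1 − e^(−λ·21.1) = 0.25, so λ = −ln(1−0.25)/21.1 = −ln(0.75)/21.1 = 0.0136.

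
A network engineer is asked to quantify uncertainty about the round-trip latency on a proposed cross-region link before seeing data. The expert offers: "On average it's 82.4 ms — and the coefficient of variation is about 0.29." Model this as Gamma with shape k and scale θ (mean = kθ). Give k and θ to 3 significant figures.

k ≈ 11.9, θ ≈ 6.93

For Gamma(k, scale θ): mean = kθ, variance = kθ², so CV = 1/√k.
CV = 0.29, hence k = 1/CV² = 11.9.
Then θ = mean/k = 82.4/11.9 = 6.93.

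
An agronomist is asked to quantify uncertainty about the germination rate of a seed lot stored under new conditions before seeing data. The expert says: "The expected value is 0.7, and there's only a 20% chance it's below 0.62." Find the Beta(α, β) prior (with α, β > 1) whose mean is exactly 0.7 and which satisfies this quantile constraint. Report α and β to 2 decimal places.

α ≈ 15.52, β ≈ 6.65

With mean 0.7 fixed, write α = 0.7s, β = 0.3s where s = α+β.
Need P(θ < 0.62) = 0.2 under Beta(0.7s, 0.3s). Normal approximation: (q−m)/√(m(1−m)/s) ≈ z_{0.2} = -0.842, so s ≈ 0.7·0.3·(-0.842)²/(0.62−0.7)² = 23.2.
At s = 23.2: P(θ<0.62) ≈ 0.195. Adjusting to match 0.2 gives s ≈ 22.18.
So α = 0.7·22.18 ≈ 15.52, β = 0.3·22.18 ≈ 6.65.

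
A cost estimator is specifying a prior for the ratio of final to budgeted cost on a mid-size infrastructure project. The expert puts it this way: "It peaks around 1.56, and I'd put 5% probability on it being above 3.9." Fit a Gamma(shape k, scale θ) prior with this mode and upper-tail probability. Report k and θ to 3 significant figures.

Gamma(k,θ) with k>1 has mode (k−1)θ, so θ = 1.56/(k−1).
Need P(X < 3.9) = 0.95 with θ tied to k this way. Start at k = 2, θ = 1.56: P(X<3.9) ≈ 0.713.
Too low — raise k to concentrate. Iterating converges to k ≈ 4.23.
Then θ = 1.56/(4.23−1) ≈ 0.482.

k ≈ 4.23, θ ≈ 0.482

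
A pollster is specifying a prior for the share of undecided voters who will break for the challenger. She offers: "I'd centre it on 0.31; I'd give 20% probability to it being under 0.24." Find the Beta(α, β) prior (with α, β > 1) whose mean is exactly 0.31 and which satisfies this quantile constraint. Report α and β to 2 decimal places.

α ≈ 9.86, β ≈ 21.96

With mean 0.31 fixed, write α = 0.31s, β = 0.69s where s = α+β.
Need P(θ < 0.24) = 0.2 under Beta(0.31s, 0.69s). Normal approximation: (q−m)/√(m(1−m)/s) ≈ z_{0.2} = -0.842, so s ≈ 0.31·0.69·(-0.842)²/(0.24−0.31)² = 30.9.
At s = 30.9: P(θ<0.24) ≈ 0.204. Adjusting to match 0.2 gives s ≈ 31.82.
So α = 0.31·31.82 ≈ 9.86, β = 0.69·31.82 ≈ 21.96.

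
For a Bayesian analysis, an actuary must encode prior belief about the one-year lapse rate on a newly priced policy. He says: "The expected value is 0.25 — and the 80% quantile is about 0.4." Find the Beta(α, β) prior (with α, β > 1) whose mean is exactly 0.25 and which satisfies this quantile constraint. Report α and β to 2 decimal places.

α ≈ 1.24, β ≈ 3.73

With mean 0.25 fixed, write α = 0.25s, β = 0.75s where s = α+β.
Need P(θ < 0.4) = 0.8 under Beta(0.25s, 0.75s). Normal approximation: (q−m)/√(m(1−m)/s) ≈ z_{0.8} = 0.842, so s ≈ 0.25·0.75·(0.842)²/(0.4−0.25)² = 5.9.
At s = 5.9: P(θ<0.4) ≈ 0.814. Adjusting to match 0.8 gives s ≈ 4.97.
So α = 0.25·4.97 ≈ 1.24, β = 0.75·4.97 ≈ 3.73.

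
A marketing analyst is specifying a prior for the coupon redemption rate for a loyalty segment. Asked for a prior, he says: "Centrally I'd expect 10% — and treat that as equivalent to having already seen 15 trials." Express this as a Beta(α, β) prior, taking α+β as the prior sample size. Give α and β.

α = 1.5, β = 13.5

Under the effective-sample-size interpretation, Beta(α, β) has prior mean α/(α+β) and prior sample size α+β.
So α+β = 15 and α/(α+β) = 0.1, giving α = 0.1·15 = 1.5 and β = 15 − 1.5 = 13.5.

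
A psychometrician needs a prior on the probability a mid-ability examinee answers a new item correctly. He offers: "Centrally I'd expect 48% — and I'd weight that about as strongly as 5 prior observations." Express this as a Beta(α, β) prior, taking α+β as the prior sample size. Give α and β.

Under the effective-sample-size interpretation, Beta(α, β) has prior mean α/(α+β) and prior sample size α+β.
So α+β = 5 and α/(α+β) = 0.48, giving α = 0.48·5 = 2.4 and β = 5 − 2.4 = 2.6.

α = 2.4, β = 2.6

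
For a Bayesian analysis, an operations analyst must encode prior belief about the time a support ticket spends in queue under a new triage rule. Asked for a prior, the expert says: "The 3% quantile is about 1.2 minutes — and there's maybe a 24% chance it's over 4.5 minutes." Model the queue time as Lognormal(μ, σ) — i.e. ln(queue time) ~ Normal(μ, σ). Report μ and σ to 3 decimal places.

μ ≈ 1.143, σ ≈ 0.511

If T ~ Lognormal(μ,σ) then ln T ~ Normal(μ,σ), so the p-quantile of ln T is μ + z_p·σ.
ln(1.2) = 0.1823 and ln(4.5) = 1.504; z_{0.03} = -1.881, z_{0.76} = 0.7063.
σ = (1.504 − 0.1823)/(0.7063 − (-1.881)) = 0.511.
μ = 0.1823 − (-1.881)·0.511 = 1.143.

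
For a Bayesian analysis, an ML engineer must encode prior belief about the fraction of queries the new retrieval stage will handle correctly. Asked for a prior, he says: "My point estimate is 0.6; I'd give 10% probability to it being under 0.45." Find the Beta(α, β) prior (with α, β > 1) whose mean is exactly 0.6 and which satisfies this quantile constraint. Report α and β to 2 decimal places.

With mean 0.6 fixed, write α = 0.6s, β = 0.4s where s = α+β.
Need P(θ < 0.45) = 0.1 under Beta(0.6s, 0.4s). Normal approximation: (q−m)/√(m(1−m)/s) ≈ z_{0.1} = -1.28, so s ≈ 0.6·0.4·(-1.28)²/(0.45−0.6)² = 17.5.
At s = 17.5: P(θ<0.45) ≈ 0.101. Adjusting to match 0.1 gives s ≈ 17.75.
So α = 0.6·17.75 ≈ 10.65, β = 0.4·17.75 ≈ 7.10.

α ≈ 10.65, β ≈ 7.10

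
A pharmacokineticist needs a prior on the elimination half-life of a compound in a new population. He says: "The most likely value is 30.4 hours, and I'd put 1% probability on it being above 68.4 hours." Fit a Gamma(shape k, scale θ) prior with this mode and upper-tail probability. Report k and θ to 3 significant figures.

Gamma(k,θ) with k>1 has mode (k−1)θ, so θ = 30.4/(k−1).
Need P(X < 68.4) = 0.99 with θ tied to k this way. Start at k = 2, θ = 30.4: P(X<68.4) ≈ 0.657.
Too low — raise k to concentrate. Iterating converges to k ≈ 8.3.
Then θ = 30.4/(8.3−1) ≈ 4.17.

k ≈ 8.3, θ ≈ 4.17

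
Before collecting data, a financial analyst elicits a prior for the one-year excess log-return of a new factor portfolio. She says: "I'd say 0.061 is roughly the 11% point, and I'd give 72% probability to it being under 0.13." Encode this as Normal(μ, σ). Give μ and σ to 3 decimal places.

μ = 0.108, σ = 0.038

The p-quantile of Normal(μ,σ) is μ + z_p·σ, with z_{0.11} = -1.227 and z_{0.72} = 0.5828.
Eliminate σ: μ = (z₂·x₁ − z₁·x₂)/(z₂ − z₁) = (0.5828·0.061 − (-1.227)·0.13)/1.809 = 0.108.
Then σ = (x₂ − x₁)/(z₂ − z₁) = (0.13 − 0.061)/1.809 = 0.038.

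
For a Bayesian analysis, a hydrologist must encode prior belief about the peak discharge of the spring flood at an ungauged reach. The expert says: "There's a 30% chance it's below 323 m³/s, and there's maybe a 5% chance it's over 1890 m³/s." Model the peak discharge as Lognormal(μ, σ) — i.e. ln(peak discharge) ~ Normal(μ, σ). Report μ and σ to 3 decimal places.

μ ≈ 6.205, σ ≈ 0.814

If T ~ Lognormal(μ,σ) then ln T ~ Normal(μ,σ), so the p-quantile of ln T is μ + z_p·σ.
ln(323) = 5.778 and ln(1890) = 7.544; z_{0.3} = -0.5244, z_{0.95} = 1.645.
σ = (7.544 − 5.778)/(1.645 − (-0.5244)) = 0.814.
μ = 5.778 − (-0.5244)·0.814 = 6.205.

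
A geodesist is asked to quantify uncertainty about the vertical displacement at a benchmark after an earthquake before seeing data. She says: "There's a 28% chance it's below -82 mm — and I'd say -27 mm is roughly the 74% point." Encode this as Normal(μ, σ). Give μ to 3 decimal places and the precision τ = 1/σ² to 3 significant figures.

μ = -55.857, τ = 0.000497

The p-quantile of Normal(μ,σ) is μ + z_p·σ, with z_{0.28} = -0.5828 and z_{0.74} = 0.6433.
Eliminate σ: μ = (z₂·x₁ − z₁·x₂)/(z₂ − z₁) = (0.6433·-82 − (-0.5828)·-27)/1.226 = -55.857.
Then σ = (x₂ − x₁)/(z₂ − z₁) = (-27 − -82)/1.226 = 44.854.
Precision τ = 1/σ² = 1/44.85² = 0.000497.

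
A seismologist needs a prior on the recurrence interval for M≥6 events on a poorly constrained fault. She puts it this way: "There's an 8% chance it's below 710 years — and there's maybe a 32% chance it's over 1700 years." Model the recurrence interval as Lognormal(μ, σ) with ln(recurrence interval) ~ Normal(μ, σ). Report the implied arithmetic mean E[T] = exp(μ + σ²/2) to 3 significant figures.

If T ~ Lognormal(μ,σ) then ln T ~ Normal(μ,σ), so the p-quantile of ln T is μ + z_p·σ.
ln(710) = 6.565 and ln(1700) = 7.438; z_{0.08} = -1.405, z_{0.68} = 0.4677.
σ = (7.438 − 6.565)/(0.4677 − (-1.405)) = 0.466.
μ = 6.565 − (-1.405)·0.466 = 7.220.
E[T] = exp(μ + σ²/2) = exp(7.220 + 0.1087) = 1520 years.

E[T] ≈ 1520 years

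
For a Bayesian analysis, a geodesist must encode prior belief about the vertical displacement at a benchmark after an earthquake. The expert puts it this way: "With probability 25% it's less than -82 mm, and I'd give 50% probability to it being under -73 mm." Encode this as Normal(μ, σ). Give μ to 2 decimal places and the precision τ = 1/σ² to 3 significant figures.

μ = -73.00, τ = 0.00562

For Normal(μ,σ), the p-quantile is μ + z_p·σ. Here z_{0.25} = -0.6745, z_{0.5} = 0.
So -82 = μ − 0.6745σ and -73 = μ + 0σ.
Subtracting: σ = (-73 − -82)/(0 − (-0.6745)) = 13.34.
Then μ = -82 − (-0.6745)·13.34 = -73.00.
Precision τ = 1/σ² = 1/13.34² = 0.00562.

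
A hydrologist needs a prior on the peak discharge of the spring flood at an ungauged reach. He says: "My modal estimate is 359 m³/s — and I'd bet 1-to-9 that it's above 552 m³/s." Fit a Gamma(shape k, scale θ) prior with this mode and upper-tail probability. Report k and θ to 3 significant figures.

Gamma(k,θ) with k>1 has mode (k−1)θ, so θ = 359/(k−1).
Need P(X < 552) = 0.9 with θ tied to k this way. Start at k = 2, θ = 359: P(X<552) ≈ 0.455.
Too low — raise k to concentrate. Iterating converges to k ≈ 11.1.
Then θ = 359/(11.1−1) ≈ 35.6.

k ≈ 11.1, θ ≈ 35.6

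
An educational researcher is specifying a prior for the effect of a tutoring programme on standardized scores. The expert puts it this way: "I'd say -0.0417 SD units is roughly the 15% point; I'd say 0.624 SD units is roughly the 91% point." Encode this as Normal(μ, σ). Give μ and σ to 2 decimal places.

For Normal(μ,σ), the p-quantile is μ + z_p·σ. Here z_{0.15} = -1.036, z_{0.91} = 1.341.
So -0.0417 = μ − 1.036σ and 0.624 = μ + 1.341σ.
Subtracting: σ = (0.624 − -0.0417)/(1.341 − (-1.036)) = 0.28.
Then μ = -0.0417 − (-1.036)·0.28 = 0.25.

μ = 0.25, σ = 0.28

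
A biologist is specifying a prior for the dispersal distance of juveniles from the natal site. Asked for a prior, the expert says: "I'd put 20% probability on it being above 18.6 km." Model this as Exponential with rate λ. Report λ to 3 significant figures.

λ ≈ 0.0865

P(T > 18.6) = e^(−λ·18.6) = 0.2, so λ = −ln(0.2)/18.6 = 0.0865.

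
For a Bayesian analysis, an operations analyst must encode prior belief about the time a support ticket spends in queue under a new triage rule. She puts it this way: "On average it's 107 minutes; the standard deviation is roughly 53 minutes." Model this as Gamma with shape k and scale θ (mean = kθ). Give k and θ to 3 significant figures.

For Gamma(k, scale θ): mean = kθ, variance = kθ², so CV = 1/√k.
CV = SD/mean = 53/107 = 0.4953, hence k = 1/CV² = 4.08.
Then θ = mean/k = 107/4.08 = 26.3.

k ≈ 4.08, θ ≈ 26.3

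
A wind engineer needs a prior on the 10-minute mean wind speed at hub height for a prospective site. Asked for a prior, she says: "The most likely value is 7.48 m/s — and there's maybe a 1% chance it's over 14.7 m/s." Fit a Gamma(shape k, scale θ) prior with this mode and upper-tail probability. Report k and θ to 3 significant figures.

Gamma(k,θ) with k>1 has mode (k−1)θ, so θ = 7.48/(k−1).
Need P(X < 14.7) = 0.99 with θ tied to k this way. Start at k = 2, θ = 7.48: P(X<14.7) ≈ 0.585.
Too low — raise k to concentrate. Iterating converges to k ≈ 11.8.
Then θ = 7.48/(11.8−1) ≈ 0.693.

k ≈ 11.8, θ ≈ 0.693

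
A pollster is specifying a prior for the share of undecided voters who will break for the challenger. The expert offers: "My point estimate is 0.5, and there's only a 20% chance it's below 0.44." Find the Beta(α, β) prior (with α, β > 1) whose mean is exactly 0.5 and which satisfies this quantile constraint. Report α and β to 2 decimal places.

α ≈ 24.67, β ≈ 24.67

With mean 0.5 fixed, write α = 0.5s, β = 0.5s where s = α+β.
Need P(θ < 0.44) = 0.2 under Beta(0.5s, 0.5s). Normal approximation: (q−m)/√(m(1−m)/s) ≈ z_{0.2} = -0.842, so s ≈ 0.5·0.5·(-0.842)²/(0.44−0.5)² = 49.2.
At s = 49.2: P(θ<0.44) ≈ 0.200. Adjusting to match 0.2 gives s ≈ 49.33.
So α = 0.5·49.33 ≈ 24.67, β = 0.5·49.33 ≈ 24.67.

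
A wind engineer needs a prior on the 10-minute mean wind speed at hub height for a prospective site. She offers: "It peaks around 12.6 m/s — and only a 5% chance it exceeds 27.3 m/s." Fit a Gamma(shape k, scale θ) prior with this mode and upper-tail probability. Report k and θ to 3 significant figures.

k ≈ 5.61, θ ≈ 2.73

Gamma(k,θ) with k>1 has mode (k−1)θ, so θ = 12.6/(k−1).
Need P(X < 27.3) = 0.95 with θ tied to k this way. Start at k = 2, θ = 12.6: P(X<27.3) ≈ 0.637.
Too low — raise k to concentrate. Iterating converges to k ≈ 5.61.
Then θ = 12.6/(5.61−1) ≈ 2.73.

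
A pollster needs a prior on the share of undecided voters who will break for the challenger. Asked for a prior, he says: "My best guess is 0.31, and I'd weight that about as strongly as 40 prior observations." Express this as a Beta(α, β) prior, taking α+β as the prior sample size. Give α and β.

Under the effective-sample-size interpretation, Beta(α, β) has prior mean α/(α+β) and prior sample size α+β.
So α+β = 40 and α/(α+β) = 0.31, giving α = 0.31·40 = 12.4 and β = 40 − 12.4 = 27.6.

α = 12.4, β = 27.6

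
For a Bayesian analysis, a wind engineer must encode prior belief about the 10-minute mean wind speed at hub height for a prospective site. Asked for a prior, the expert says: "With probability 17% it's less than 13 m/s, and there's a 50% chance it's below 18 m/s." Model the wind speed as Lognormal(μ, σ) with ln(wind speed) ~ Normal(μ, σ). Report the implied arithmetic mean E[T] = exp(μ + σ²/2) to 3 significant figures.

If T ~ Lognormal(μ,σ) then ln T ~ Normal(μ,σ), so the p-quantile of ln T is μ + z_p·σ.
ln(13) = 2.565 and ln(18) = 2.89; z_{0.17} = -0.9542, z_{0.5} = 0.
σ = (2.89 − 2.565)/(0 − (-0.9542)) = 0.341.
μ = 2.565 − (-0.9542)·0.341 = 2.890.
E[T] = exp(μ + σ²/2) = exp(2.890 + 0.0582) = 19.1 m/s.

E[T] ≈ 19.1 m/s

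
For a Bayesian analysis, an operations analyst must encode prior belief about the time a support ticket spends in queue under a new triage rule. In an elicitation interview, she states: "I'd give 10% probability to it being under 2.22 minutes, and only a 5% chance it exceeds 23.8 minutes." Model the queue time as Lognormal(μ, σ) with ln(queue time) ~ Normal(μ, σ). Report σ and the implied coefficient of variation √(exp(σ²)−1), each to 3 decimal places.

σ ≈ 0.811, CV ≈ 0.964

If T ~ Lognormal(μ,σ) then ln T ~ Normal(μ,σ), so the p-quantile of ln T is μ + z_p·σ.
ln(2.22) = 0.7975 and ln(23.8) = 3.17; z_{0.1} = -1.282, z_{0.95} = 1.645.
σ = (3.17 − 0.7975)/(1.645 − (-1.282)) = 0.811.
μ = 0.7975 − (-1.282)·0.811 = 1.836.
CV = √(exp(σ²)−1) = √(exp(0.6571)−1) = 0.964.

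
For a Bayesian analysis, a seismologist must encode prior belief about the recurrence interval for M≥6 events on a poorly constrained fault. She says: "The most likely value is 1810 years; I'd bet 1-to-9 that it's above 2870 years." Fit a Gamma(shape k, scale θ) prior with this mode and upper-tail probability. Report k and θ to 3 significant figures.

k ≈ 9.83, θ ≈ 205

Gamma(k,θ) with k>1 has mode (k−1)θ, so θ = 1810/(k−1).
Need P(X < 2870) = 0.9 with θ tied to k this way. Start at k = 2, θ = 1810: P(X<2870) ≈ 0.470.
Too low — raise k to concentrate. Iterating converges to k ≈ 9.83.
Then θ = 1810/(9.83−1) ≈ 205.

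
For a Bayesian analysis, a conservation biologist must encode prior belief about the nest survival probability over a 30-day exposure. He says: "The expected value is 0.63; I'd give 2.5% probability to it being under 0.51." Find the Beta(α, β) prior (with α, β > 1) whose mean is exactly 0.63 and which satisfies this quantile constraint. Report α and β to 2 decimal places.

With mean 0.63 fixed, write α = 0.63s, β = 0.37s where s = α+β.
Need P(θ < 0.51) = 0.025 under Beta(0.63s, 0.37s). Normal approximation: (q−m)/√(m(1−m)/s) ≈ z_{0.025} = -1.96, so s ≈ 0.63·0.37·(-1.96)²/(0.51−0.63)² = 62.2.
At s = 62.2: P(θ<0.51) ≈ 0.027. Adjusting to match 0.025 gives s ≈ 64.82.
So α = 0.63·64.82 ≈ 40.84, β = 0.37·64.82 ≈ 23.98.

α ≈ 40.84, β ≈ 23.98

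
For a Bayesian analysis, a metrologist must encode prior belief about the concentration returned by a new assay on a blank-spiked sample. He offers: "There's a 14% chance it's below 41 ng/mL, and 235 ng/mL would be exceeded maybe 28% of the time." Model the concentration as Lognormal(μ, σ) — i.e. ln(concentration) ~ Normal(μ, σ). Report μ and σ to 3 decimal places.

μ ≈ 4.848, σ ≈ 1.050

If T ~ Lognormal(μ,σ) then ln T ~ Normal(μ,σ), so the p-quantile of ln T is μ + z_p·σ.
ln(41) = 3.714 and ln(235) = 5.46; z_{0.14} = -1.08, z_{0.72} = 0.5828.
σ = (5.46 − 3.714)/(0.5828 − (-1.08)) = 1.050.
μ = 3.714 − (-1.08)·1.050 = 4.848.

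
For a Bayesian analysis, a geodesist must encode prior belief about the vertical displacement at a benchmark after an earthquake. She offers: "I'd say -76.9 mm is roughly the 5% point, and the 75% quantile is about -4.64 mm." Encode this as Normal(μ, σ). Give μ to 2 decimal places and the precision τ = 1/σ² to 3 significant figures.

μ = -25.65, τ = 0.00103

For Normal(μ,σ), the p-quantile is μ + z_p·σ. Here z_{0.05} = -1.645, z_{0.75} = 0.6745.
So -76.9 = μ − 1.645σ and -4.64 = μ + 0.6745σ.
Subtracting: σ = (-4.64 − -76.9)/(0.6745 − (-1.645)) = 31.16.
Then μ = -76.9 − (-1.645)·31.16 = -25.65.
Precision τ = 1/σ² = 1/31.16² = 0.00103.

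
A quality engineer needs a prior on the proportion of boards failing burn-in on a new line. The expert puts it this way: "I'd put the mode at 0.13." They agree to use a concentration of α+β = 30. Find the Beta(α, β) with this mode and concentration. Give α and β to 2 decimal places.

α = 4.64, β = 25.36

For α,β > 1 the Beta mode is (α−1)/(α+β−2). With α+β = 30, the mode is (α−1)/28.
Set (α−1)/28 = 0.13 → α = 1 + 0.13·28 = 4.64.
β = 30 − α = 25.36.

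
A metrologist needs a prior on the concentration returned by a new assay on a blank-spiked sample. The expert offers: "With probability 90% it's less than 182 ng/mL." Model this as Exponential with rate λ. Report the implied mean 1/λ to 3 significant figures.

mean ≈ 79 ng/mL

P(T < 182.0) = 1 − e^(−λ·182.0) = 0.9, so λ = −ln(1−0.9)/182.0 = −ln(0.1)/182.0 = 0.0127.
Mean = 1/λ = 79 ng/mL.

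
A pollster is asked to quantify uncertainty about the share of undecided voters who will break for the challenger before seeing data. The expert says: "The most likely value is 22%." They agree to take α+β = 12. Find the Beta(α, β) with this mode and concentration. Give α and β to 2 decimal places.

α = 3.20, β = 8.80

For α,β > 1 the Beta mode is (α−1)/(α+β−2). With α+β = 12, the mode is (α−1)/10.
Set (α−1)/10 = 0.22 → α = 1 + 0.22·10 = 3.20.
β = 12 − α = 8.80.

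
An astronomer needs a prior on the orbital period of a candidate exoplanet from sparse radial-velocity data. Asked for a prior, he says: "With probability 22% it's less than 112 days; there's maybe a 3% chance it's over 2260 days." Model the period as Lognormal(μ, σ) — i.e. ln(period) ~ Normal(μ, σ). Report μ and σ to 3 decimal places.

If T ~ Lognormal(μ,σ) then ln T ~ Normal(μ,σ), so the p-quantile of ln T is μ + z_p·σ.
ln(112) = 4.718 and ln(2260) = 7.723; z_{0.22} = -0.7722, z_{0.97} = 1.881.
σ = (7.723 − 4.718)/(1.881 − (-0.7722)) = 1.133.
μ = 4.718 − (-0.7722)·1.133 = 5.593.

μ ≈ 5.593, σ ≈ 1.133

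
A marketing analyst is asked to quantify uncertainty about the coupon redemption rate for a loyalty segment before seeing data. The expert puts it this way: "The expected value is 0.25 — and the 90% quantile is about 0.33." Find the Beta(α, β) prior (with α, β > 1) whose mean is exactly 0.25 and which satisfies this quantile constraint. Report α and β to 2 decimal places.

With mean 0.25 fixed, write α = 0.25s, β = 0.75s where s = α+β.
Need P(θ < 0.33) = 0.9 under Beta(0.25s, 0.75s). Normal approximation: (q−m)/√(m(1−m)/s) ≈ z_{0.9} = 1.28, so s ≈ 0.25·0.75·(1.28)²/(0.33−0.25)² = 48.1.
At s = 48.1: P(θ<0.33) ≈ 0.896. Adjusting to match 0.9 gives s ≈ 50.14.
So α = 0.25·50.14 ≈ 12.53, β = 0.75·50.14 ≈ 37.60.

α ≈ 12.53, β ≈ 37.60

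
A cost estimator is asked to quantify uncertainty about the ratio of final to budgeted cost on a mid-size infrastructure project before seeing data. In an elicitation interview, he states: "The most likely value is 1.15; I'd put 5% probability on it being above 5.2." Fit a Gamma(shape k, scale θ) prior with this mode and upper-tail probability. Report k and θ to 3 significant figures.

k ≈ 2.08, θ ≈ 1.07

Gamma(k,θ) with k>1 has mode (k−1)θ, so θ = 1.15/(k−1).
Need P(X < 5.2) = 0.95 with θ tied to k this way. Start at k = 2, θ = 1.15: P(X<5.2) ≈ 0.940.
Too low — raise k to concentrate. Iterating converges to k ≈ 2.08.
Then θ = 1.15/(2.08−1) ≈ 1.07.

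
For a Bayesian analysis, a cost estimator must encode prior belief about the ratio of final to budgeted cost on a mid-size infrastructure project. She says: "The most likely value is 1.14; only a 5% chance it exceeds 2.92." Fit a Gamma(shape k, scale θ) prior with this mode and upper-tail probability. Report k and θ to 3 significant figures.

k ≈ 4.06, θ ≈ 0.372

Gamma(k,θ) with k>1 has mode (k−1)θ, so θ = 1.14/(k−1).
Need P(X < 2.92) = 0.95 with θ tied to k this way. Start at k = 2, θ = 1.14: P(X<2.92) ≈ 0.725.
Too low — raise k to concentrate. Iterating converges to k ≈ 4.06.
Then θ = 1.14/(4.06−1) ≈ 0.372.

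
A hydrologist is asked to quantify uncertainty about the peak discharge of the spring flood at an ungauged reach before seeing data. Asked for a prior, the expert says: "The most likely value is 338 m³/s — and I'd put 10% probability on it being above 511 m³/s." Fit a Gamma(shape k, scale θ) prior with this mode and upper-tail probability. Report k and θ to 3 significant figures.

k ≈ 11.9, θ ≈ 31

Gamma(k,θ) with k>1 has mode (k−1)θ, so θ = 338/(k−1).
Need P(X < 511) = 0.9 with θ tied to k this way. Start at k = 2, θ = 338: P(X<511) ≈ 0.446.
Too low — raise k to concentrate. Iterating converges to k ≈ 11.9.
Then θ = 338/(11.9−1) ≈ 31.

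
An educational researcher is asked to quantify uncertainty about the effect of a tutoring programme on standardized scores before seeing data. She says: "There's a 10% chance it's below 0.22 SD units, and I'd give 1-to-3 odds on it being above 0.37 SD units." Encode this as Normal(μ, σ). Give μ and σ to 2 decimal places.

The p-quantile of Normal(μ,σ) is μ + z_p·σ, with z_{0.1} = -1.282 and z_{0.75} = 0.6745.
Eliminate σ: μ = (z₂·x₁ − z₁·x₂)/(z₂ − z₁) = (0.6745·0.22 − (-1.282)·0.37)/1.956 = 0.32.
Then σ = (x₂ − x₁)/(z₂ − z₁) = (0.37 − 0.22)/1.956 = 0.08.

μ = 0.32, σ = 0.08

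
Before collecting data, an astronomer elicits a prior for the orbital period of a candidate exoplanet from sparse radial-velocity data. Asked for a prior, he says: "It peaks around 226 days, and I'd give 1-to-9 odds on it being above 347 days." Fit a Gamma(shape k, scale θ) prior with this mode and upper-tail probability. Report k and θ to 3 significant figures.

k ≈ 11.2, θ ≈ 22.3

Gamma(k,θ) with k>1 has mode (k−1)θ, so θ = 226/(k−1).
Need P(X < 347) = 0.9 with θ tied to k this way. Start at k = 2, θ = 226: P(X<347) ≈ 0.454.
Too low — raise k to concentrate. Iterating converges to k ≈ 11.2.
Then θ = 226/(11.2−1) ≈ 22.3.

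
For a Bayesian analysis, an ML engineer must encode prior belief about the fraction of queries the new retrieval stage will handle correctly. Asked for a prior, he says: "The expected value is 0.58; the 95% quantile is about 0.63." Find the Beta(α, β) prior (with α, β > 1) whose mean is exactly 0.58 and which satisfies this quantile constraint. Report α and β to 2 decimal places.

With mean 0.58 fixed, write α = 0.58s, β = 0.42s where s = α+β.
Need P(θ < 0.63) = 0.95 under Beta(0.58s, 0.42s). Normal approximation: (q−m)/√(m(1−m)/s) ≈ z_{0.95} = 1.64, so s ≈ 0.58·0.42·(1.64)²/(0.63−0.58)² = 263.6.
At s = 263.6: P(θ<0.63) ≈ 0.951. Adjusting to match 0.95 gives s ≈ 259.08.
So α = 0.58·259.08 ≈ 150.26, β = 0.42·259.08 ≈ 108.81.

α ≈ 150.26, β ≈ 108.81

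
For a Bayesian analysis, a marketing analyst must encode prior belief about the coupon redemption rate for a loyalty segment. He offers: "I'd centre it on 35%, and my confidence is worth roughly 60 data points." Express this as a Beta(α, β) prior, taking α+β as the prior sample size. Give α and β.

Under the effective-sample-size interpretation, Beta(α, β) has prior mean α/(α+β) and prior sample size α+β.
So α+β = 60 and α/(α+β) = 0.35, giving α = 0.35·60 = 21 and β = 60 − 21 = 39.

α = 21, β = 39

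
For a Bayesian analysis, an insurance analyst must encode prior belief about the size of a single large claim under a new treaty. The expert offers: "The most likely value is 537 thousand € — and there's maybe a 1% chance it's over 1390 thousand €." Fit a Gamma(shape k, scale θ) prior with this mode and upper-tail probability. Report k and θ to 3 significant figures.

k ≈ 6.15, θ ≈ 104

Gamma(k,θ) with k>1 has mode (k−1)θ, so θ = 537/(k−1).
Need P(X < 1390) = 0.99 with θ tied to k this way. Start at k = 2, θ = 537: P(X<1390) ≈ 0.730.
Too low — raise k to concentrate. Iterating converges to k ≈ 6.15.
Then θ = 537/(6.15−1) ≈ 104.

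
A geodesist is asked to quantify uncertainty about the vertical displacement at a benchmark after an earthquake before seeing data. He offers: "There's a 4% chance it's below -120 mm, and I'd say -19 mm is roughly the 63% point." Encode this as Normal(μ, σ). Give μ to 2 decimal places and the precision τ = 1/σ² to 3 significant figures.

μ = -35.09, τ = 0.000425

The p-quantile of Normal(μ,σ) is μ + z_p·σ, with z_{0.04} = -1.751 and z_{0.63} = 0.3319.
Eliminate σ: μ = (z₂·x₁ − z₁·x₂)/(z₂ − z₁) = (0.3319·-120 − (-1.751)·-19)/2.083 = -35.09.
Then σ = (x₂ − x₁)/(z₂ − z₁) = (-19 − -120)/2.083 = 48.50.
Precision τ = 1/σ² = 1/48.5² = 0.000425.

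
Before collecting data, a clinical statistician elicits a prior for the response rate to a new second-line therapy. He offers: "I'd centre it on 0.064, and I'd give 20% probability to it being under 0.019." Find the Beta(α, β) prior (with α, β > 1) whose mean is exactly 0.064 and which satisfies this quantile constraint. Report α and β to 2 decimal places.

α ≈ 1.24, β ≈ 18.13

With mean 0.064 fixed, write α = 0.064s, β = 0.936s where s = α+β.
Need P(θ < 0.019) = 0.2 under Beta(0.064s, 0.936s). Normal approximation: (q−m)/√(m(1−m)/s) ≈ z_{0.2} = -0.842, so s ≈ 0.064·0.936·(-0.842)²/(0.019−0.064)² = 21.0.
At s = 21.0: P(θ<0.019) ≈ 0.184. Adjusting to match 0.2 gives s ≈ 19.37.
So α = 0.064·19.37 ≈ 1.24, β = 0.936·19.37 ≈ 18.13.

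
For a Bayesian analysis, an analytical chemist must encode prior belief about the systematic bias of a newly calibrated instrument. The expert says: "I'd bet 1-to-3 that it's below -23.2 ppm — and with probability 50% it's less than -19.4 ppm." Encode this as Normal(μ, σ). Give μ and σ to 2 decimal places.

The p-quantile of Normal(μ,σ) is μ + z_p·σ, with z_{0.25} = -0.6745 and z_{0.5} = 0.
Eliminate σ: μ = (z₂·x₁ − z₁·x₂)/(z₂ − z₁) = (0·-23.2 − (-0.6745)·-19.4)/0.6745 = -19.40.
Then σ = (x₂ − x₁)/(z₂ − z₁) = (-19.4 − -23.2)/0.6745 = 5.63.

μ = -19.40, σ = 5.63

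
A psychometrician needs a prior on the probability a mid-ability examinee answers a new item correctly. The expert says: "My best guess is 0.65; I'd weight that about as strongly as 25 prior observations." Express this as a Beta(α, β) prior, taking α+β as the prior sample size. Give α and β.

Under the effective-sample-size interpretation, Beta(α, β) has prior mean α/(α+β) and prior sample size α+β.
So α+β = 25 and α/(α+β) = 0.65, giving α = 0.65·25 = 16.25 and β = 25 − 16.25 = 8.75.

α = 16.25, β = 8.75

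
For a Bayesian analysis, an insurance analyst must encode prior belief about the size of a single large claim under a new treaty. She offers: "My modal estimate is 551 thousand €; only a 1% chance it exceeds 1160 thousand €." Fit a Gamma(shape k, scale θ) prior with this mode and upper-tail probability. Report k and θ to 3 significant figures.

k ≈ 9.78, θ ≈ 62.8

Gamma(k,θ) with k>1 has mode (k−1)θ, so θ = 551/(k−1).
Need P(X < 1160) = 0.99 with θ tied to k this way. Start at k = 2, θ = 551: P(X<1160) ≈ 0.622.
Too low — raise k to concentrate. Iterating converges to k ≈ 9.78.
Then θ = 551/(9.78−1) ≈ 62.8.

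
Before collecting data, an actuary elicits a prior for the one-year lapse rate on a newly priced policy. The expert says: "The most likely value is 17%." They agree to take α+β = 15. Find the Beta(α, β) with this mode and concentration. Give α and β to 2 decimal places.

For α,β > 1 the Beta mode is (α−1)/(α+β−2). With α+β = 15, the mode is (α−1)/13.
Set (α−1)/13 = 0.17 → α = 1 + 0.17·13 = 3.21.
β = 15 − α = 11.79.

α = 3.21, β = 11.79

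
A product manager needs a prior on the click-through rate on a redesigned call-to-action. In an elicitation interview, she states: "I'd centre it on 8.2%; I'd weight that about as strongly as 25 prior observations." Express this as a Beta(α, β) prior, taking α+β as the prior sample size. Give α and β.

α = 2.05, β = 22.95

Under the effective-sample-size interpretation, Beta(α, β) has prior mean α/(α+β) and prior sample size α+β.
So α+β = 25 and α/(α+β) = 0.082, giving α = 0.082·25 = 2.05 and β = 25 − 2.05 = 22.95.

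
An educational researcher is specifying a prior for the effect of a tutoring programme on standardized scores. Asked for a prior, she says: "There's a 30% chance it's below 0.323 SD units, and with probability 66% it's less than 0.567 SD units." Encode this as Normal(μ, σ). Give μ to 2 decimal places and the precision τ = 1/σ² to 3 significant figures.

For Normal(μ,σ), the p-quantile is μ + z_p·σ. Here z_{0.3} = -0.5244, z_{0.66} = 0.4125.
So 0.323 = μ − 0.5244σ and 0.567 = μ + 0.4125σ.
Subtracting: σ = (0.567 − 0.323)/(0.4125 − (-0.5244)) = 0.26.
Then μ = 0.323 − (-0.5244)·0.26 = 0.46.
Precision τ = 1/σ² = 1/0.2604² = 14.7.

μ = 0.46, τ = 14.7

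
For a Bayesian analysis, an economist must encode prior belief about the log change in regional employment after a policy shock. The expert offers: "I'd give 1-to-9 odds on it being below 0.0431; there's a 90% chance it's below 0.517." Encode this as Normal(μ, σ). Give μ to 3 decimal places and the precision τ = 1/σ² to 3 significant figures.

For Normal(μ,σ), the p-quantile is μ + z_p·σ. Here z_{0.1} = -1.282, z_{0.9} = 1.282.
So 0.0431 = μ − 1.282σ and 0.517 = μ + 1.282σ.
Subtracting: σ = (0.517 − 0.0431)/(1.282 − (-1.282)) = 0.185.
Then μ = 0.0431 − (-1.282)·0.185 = 0.280.
Precision τ = 1/σ² = 1/0.1849² = 29.3.

μ = 0.280, τ = 29.3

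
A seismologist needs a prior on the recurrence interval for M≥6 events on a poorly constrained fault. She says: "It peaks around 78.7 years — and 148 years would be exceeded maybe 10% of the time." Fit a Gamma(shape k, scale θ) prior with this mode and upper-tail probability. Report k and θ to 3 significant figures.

Gamma(k,θ) with k>1 has mode (k−1)θ, so θ = 78.7/(k−1).
Need P(X < 148) = 0.9 with θ tied to k this way. Start at k = 2, θ = 78.7: P(X<148) ≈ 0.561.
Too low — raise k to concentrate. Iterating converges to k ≈ 5.79.
Then θ = 78.7/(5.79−1) ≈ 16.4.

k ≈ 5.79, θ ≈ 16.4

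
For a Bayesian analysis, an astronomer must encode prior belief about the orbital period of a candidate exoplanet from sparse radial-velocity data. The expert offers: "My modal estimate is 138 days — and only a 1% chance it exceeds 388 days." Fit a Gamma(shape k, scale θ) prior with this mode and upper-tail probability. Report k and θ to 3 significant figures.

Gamma(k,θ) with k>1 has mode (k−1)θ, so θ = 138/(k−1).
Need P(X < 388) = 0.99 with θ tied to k this way. Start at k = 2, θ = 138: P(X<388) ≈ 0.771.
Too low — raise k to concentrate. Iterating converges to k ≈ 5.28.
Then θ = 138/(5.28−1) ≈ 32.3.

k ≈ 5.28, θ ≈ 32.3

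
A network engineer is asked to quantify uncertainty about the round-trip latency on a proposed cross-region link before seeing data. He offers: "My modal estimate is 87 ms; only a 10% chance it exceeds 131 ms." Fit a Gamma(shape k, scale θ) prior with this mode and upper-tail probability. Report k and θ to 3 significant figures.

Gamma(k,θ) with k>1 has mode (k−1)θ, so θ = 87/(k−1).
Need P(X < 131) = 0.9 with θ tied to k this way. Start at k = 2, θ = 87: P(X<131) ≈ 0.444.
Too low — raise k to concentrate. Iterating converges to k ≈ 12.1.
Then θ = 87/(12.1−1) ≈ 7.83.

k ≈ 12.1, θ ≈ 7.83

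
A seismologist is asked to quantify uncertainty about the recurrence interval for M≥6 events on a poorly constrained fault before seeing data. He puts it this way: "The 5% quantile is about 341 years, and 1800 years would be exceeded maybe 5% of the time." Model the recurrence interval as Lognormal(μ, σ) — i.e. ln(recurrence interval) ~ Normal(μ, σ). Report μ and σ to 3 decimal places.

If T ~ Lognormal(μ,σ) then ln T ~ Normal(μ,σ), so the p-quantile of ln T is μ + z_p·σ.
ln(341) = 5.832 and ln(1800) = 7.496; z_{0.05} = -1.645, z_{0.95} = 1.645.
σ = (7.496 − 5.832)/(1.645 − (-1.645)) = 0.506.
μ = 5.832 − (-1.645)·0.506 = 6.664.

μ ≈ 6.664, σ ≈ 0.506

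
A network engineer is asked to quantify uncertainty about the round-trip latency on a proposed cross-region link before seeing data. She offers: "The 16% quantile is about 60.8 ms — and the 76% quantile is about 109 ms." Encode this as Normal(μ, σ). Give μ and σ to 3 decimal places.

μ = 88.983, σ = 28.340

The p-quantile of Normal(μ,σ) is μ + z_p·σ, with z_{0.16} = -0.9945 and z_{0.76} = 0.7063.
Eliminate σ: μ = (z₂·x₁ − z₁·x₂)/(z₂ − z₁) = (0.7063·60.8 − (-0.9945)·109)/1.701 = 88.983.
Then σ = (x₂ − x₁)/(z₂ − z₁) = (109 − 60.8)/1.701 = 28.340.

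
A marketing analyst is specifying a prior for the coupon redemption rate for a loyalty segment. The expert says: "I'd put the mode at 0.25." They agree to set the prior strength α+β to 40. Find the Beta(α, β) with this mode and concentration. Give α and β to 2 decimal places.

For α,β > 1 the Beta mode is (α−1)/(α+β−2). With α+β = 40, the mode is (α−1)/38.
Set (α−1)/38 = 0.25 → α = 1 + 0.25·38 = 10.50.
β = 40 − α = 29.50.

α = 10.50, β = 29.50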